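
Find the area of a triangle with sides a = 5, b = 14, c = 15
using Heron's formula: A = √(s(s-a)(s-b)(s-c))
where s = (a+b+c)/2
s = (5 + 14 + 15)/2 = 34/2 = 17
s − a = 12, s − b = 3, s − c = 2
s(s−a)(s−b)(s−c) = 17·12·3·2 = 1224
Area = √1224 ≈ 34.9857

s = 17.0, Area = 34.99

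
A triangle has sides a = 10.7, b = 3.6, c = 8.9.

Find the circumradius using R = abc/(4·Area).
First find the area with Heron's formula.
s = (10.7 + 3.6 + 8.9)/2 = 11.6
Area = √(s(s−a)(s−b)(s−c)) = √(11.6·0.9·8·2.7) ≈ √225.504 ≈ 15.0168
abc = 10.7·3.6·8.9 = 342.828
R = abc/(4·Area) ≈ 342.828/(4·15.0168) = 342.828/60.0672 ≈ 5.70741

R = 5.707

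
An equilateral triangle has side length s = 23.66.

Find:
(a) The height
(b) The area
(a) The height splits the triangle into two 30-60-90 halves: h = s·√3/2 = 23.66·1.73205/2 ≈ 40.9803/2 ≈ 20.4902
(b) Area = (√3/4)·s² = (√3/4)·23.66² = (√3/4)·559.7956 ≈ 0.433013·559.7956 ≈ 242.399

Height = 20.49, Area = 242.4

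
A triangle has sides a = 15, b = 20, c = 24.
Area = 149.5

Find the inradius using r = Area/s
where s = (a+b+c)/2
s = (15 + 20 + 24)/2 = 59/2 = 29.5
r = Area/s = 149.5/29.5 ≈ 5.0678

r = 5.068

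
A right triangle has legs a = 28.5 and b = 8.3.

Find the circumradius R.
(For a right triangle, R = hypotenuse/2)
Hypotenuse c = √(a² + b²) = √(812.25 + 68.89) = √881.14 ≈ 29.684
R = c/2 ≈ 29.684/2 ≈ 14.842

R = 14.84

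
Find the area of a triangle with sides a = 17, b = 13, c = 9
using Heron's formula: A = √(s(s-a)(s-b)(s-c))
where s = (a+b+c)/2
s = (17 + 13 + 9)/2 = 39/2 = 19.5
s − a = 2.5, s − b = 6.5, s − c = 10.5
s(s−a)(s−b)(s−c) = 19.5·2.5·6.5·10.5 = 3327.1875
Area = √3327.1875 ≈ 57.6818

s = 19.5, Area = 57.68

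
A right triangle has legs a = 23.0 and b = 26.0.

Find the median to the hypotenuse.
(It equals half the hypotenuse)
Hypotenuse c = √(a² + b²) = √(529 + 676) = √1205 ≈ 34.7131
Median to hypotenuse = c/2 ≈ 34.7131/2 ≈ 17.3566

Median = 17.36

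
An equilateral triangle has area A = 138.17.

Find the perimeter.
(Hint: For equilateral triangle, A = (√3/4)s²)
A = (√3/4)s²  ⇒  s² = 4A/√3 = 4·138.17/√3 = 552.68/1.73205 ≈ 319.09
s ≈ √319.09 ≈ 17.8631
Perimeter = 3s ≈ 3·17.8631 ≈ 53.5893

Perimeter = 53.59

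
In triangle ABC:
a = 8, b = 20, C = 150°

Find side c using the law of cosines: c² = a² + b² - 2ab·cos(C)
c² = 8² + 20² − 2·8·20·cos(150°)
cos(150°) ≈ -0.866025
c² ≈ 64 + 400 − 320·(-0.866025) ≈ 464 + 277.128 ≈ 741.128
c ≈ √741.128 ≈ 27.2237

c = 27.22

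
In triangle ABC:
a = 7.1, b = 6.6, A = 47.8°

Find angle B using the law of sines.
a/sin(A) = b/sin(B)  ⇒  sin(B) = b·sin(A)/a = 6.6·sin(47.8°)/7.1
sin(47.8°) ≈ 0.740805
sin(B) ≈ 6.6·0.740805/7.1 ≈ 4.88931/7.1 ≈ 0.688635
B = arcsin(0.688635) ≈ 43.5222°
(Since b ≤ a we need B ≤ A, so the obtuse alternative 180° − 43.5222° ≈ 136.478° is rejected.)

B = 43.52°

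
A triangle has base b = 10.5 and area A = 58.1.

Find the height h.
A = ½·b·h  ⇒  h = 2A/b = 2·58.1/10.5 = 116.2/10.5 ≈ 11.0667

h = 11.07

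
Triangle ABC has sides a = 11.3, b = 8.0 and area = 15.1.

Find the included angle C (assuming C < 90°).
Area = ½·a·b·sin(C)  ⇒  sin(C) = 2·Area/(a·b) = 2·15.1/(11.3·8.0) = 30.2/90.4 ≈ 0.334071
C = arcsin(0.334071) ≈ 19.516° (taking the acute solution since C < 90°)

C = 19.52°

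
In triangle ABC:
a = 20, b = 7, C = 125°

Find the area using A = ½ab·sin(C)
A = ½·a·b·sin(C) = ½·20·7·sin(125°)
sin(125°) ≈ 0.819152
A ≈ ½·140·0.819152 = 70·0.819152 ≈ 57.3406

Area = 57.34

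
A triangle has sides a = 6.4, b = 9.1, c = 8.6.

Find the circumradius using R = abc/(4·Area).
First find the area with Heron's formula.
s = (6.4 + 9.1 + 8.6)/2 = 12.05
Area = √(s(s−a)(s−b)(s−c)) = √(12.05·5.65·2.95·3.45) ≈ √692.91 ≈ 26.3232
abc = 6.4·9.1·8.6 = 500.864
R = abc/(4·Area) ≈ 500.864/(4·26.3232) = 500.864/105.293 ≈ 4.75687

R = 4.757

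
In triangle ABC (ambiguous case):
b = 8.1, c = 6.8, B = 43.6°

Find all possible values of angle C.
b/sin(B) = c/sin(C)  ⇒  sin(C) = c·sin(B)/b = 6.8·sin(43.6°)/8.1
sin(43.6°) ≈ 0.68962
sin(C) ≈ 6.8·0.68962/8.1 ≈ 4.68941/8.1 ≈ 0.57894
Candidate 1: C₁ = arcsin(0.57894) ≈ 35.376°  →  A = 180° − 43.6° − 35.376° ≈ 101.024° > 0, valid
Candidate 2: C₂ = 180° − C₁ ≈ 144.624°  →  A = 180° − 43.6° − 144.624° ≈ -8.224° ≤ 0, not a valid triangle

C = 35.38° (one solution)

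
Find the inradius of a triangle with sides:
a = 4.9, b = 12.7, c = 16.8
r = Area/s where s is the semi-perimeter.
s = (4.9 + 12.7 + 16.8)/2 = 34.4/2 = 17.2
Area = √(s(s−a)(s−b)(s−c)) = √(17.2·12.3·4.5·0.4) ≈ √380.808 ≈ 19.5143
r ≈ 19.5143/17.2 ≈ 1.13455

r = 1.135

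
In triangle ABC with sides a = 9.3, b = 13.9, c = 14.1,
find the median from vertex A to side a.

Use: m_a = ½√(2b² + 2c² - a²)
m_a = ½√(2·13.9² + 2·14.1² − 9.3²) = ½√(2·193.21 + 2·198.81 − 86.49) = ½√(386.42 + 397.62 − 86.49) = ½√697.55
√697.55 ≈ 26.4112, so m_a ≈ 13.2056

m_a = 13.21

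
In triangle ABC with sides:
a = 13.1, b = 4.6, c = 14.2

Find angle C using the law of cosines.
c² = a² + b² − 2ab·cos(C)  ⇒  cos(C) = (a² + b² − c²)/(2ab)
cos(C) = (13.1² + 4.6² − 14.2²)/(2·13.1·4.6) = (171.61 + 21.16 − 201.64)/120.52 = -8.87/120.52 ≈ -0.0735977
C = arccos(-0.0735977) ≈ 94.2207°

C = 94.22°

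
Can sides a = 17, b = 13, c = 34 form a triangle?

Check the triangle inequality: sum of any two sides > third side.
a + b vs c: 17 + 13 = 30 ≤ 34  ✗
a + c vs b: 17 + 34 = 51 > 13  ✓
b + c vs a: 13 + 34 = 47 > 17  ✓

No: 17 + 13 = 30 is not > 34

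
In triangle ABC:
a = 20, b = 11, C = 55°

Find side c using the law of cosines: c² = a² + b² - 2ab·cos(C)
c² = 20² + 11² − 2·20·11·cos(55°)
cos(55°) ≈ 0.573576
c² ≈ 400 + 121 − 440·(0.573576) ≈ 521 − 252.374 ≈ 268.626
c ≈ √268.626 ≈ 16.3898

c = 16.39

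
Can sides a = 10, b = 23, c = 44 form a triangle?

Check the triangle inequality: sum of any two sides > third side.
a + b vs c: 10 + 23 = 33 ≤ 44  ✗
a + c vs b: 10 + 44 = 54 > 23  ✓
b + c vs a: 23 + 44 = 67 > 10  ✓

No: 10 + 23 = 33 is not > 44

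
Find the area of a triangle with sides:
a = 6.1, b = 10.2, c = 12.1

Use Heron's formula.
s = (6.1 + 10.2 + 12.1)/2 = 28.4/2 = 14.2
s − a = 8.1, s − b = 4, s − c = 2.1
s(s−a)(s−b)(s−c) = 14.2·8.1·4·2.1 ≈ 966.168
Area = √966.168 ≈ 31.0832

Area = 31.08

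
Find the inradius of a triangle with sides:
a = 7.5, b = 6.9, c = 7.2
r = Area/s where s is the semi-perimeter.
s = (7.5 + 6.9 + 7.2)/2 = 21.6/2 = 10.8
Area = √(s(s−a)(s−b)(s−c)) = √(10.8·3.3·3.9·3.6) ≈ √500.386 ≈ 22.3693
r ≈ 22.3693/10.8 ≈ 2.07123

r = 2.071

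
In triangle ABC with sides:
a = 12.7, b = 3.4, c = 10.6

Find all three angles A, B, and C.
Law of cosines for each angle (a² = 161.29, b² = 11.56, c² = 112.36):
cos(A) = (b² + c² − a²)/(2bc) = (11.56 + 112.36 − 161.29)/(2·3.4·10.6) = -37.37/72.08 ≈ -0.518452  ⇒  A ≈ 121.228°
cos(B) = (a² + c² − b²)/(2ac) = (161.29 + 112.36 − 11.56)/(2·12.7·10.6) = 262.09/269.24 ≈ 0.973444  ⇒  B ≈ 13.2339°
cos(C) = (a² + b² − c²)/(2ab) = (161.29 + 11.56 − 112.36)/(2·12.7·3.4) = 60.49/86.36 ≈ 0.70044  ⇒  C ≈ 45.5377°
Check: A + B + C ≈ 180°

A = 121.2°, B = 13.23°, C = 45.54°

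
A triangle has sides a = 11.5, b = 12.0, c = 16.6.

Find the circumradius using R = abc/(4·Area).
First find the area with Heron's formula.
s = (11.5 + 12.0 + 16.6)/2 = 20.05
Area = √(s(s−a)(s−b)(s−c)) = √(20.05·8.55·8.05·3.45) ≈ √4760.97 ≈ 68.9998
abc = 11.5·12.0·16.6 = 2290.8
R = abc/(4·Area) ≈ 2290.8/(4·68.9998) = 2290.8/275.999 ≈ 8.30003

R = 8.3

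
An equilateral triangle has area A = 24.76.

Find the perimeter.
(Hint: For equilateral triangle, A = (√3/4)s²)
A = (√3/4)s²  ⇒  s² = 4A/√3 = 4·24.76/√3 = 99.04/1.73205 ≈ 57.1808
s ≈ √57.1808 ≈ 7.5618
Perimeter = 3s ≈ 3·7.5618 ≈ 22.6854

Perimeter = 22.69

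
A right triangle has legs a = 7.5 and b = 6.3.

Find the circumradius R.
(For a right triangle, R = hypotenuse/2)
Hypotenuse c = √(a² + b²) = √(56.25 + 39.69) = √95.94 ≈ 9.7949
R = c/2 ≈ 9.7949/2 ≈ 4.89745

R = 4.897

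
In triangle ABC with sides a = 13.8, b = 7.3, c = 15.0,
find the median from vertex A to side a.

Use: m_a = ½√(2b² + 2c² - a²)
m_a = ½√(2·7.3² + 2·15.0² − 13.8²) = ½√(2·53.29 + 2·225 − 190.44) = ½√(106.58 + 450 − 190.44) = ½√366.14
√366.14 ≈ 19.1348, so m_a ≈ 9.56739

m_a = 9.567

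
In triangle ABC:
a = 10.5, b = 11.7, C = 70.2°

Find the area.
Two sides and the included angle (SAS): A = ½·a·b·sin(C) = ½·10.5·11.7·sin(70.2°)
sin(70.2°) ≈ 0.940881
A ≈ ½·122.85·0.940881 = 61.425·0.940881 ≈ 57.7936

Area = 57.79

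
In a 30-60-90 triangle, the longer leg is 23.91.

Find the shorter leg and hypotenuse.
In a 30-60-90 triangle the sides are in ratio 1 : √3 : 2, so short leg = long leg/√3 and hypotenuse = 2·(short leg).
Short leg = 23.91/√3 ≈ 23.91/1.73205 ≈ 13.8044
Hypotenuse = 2·13.8044 ≈ 27.6089

Short leg = 13.8, Hypotenuse = 27.61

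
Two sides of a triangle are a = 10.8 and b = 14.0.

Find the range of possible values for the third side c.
Triangle inequality: |a − b| < c < a + b
|a − b| = |10.8 − 14.0| = 3.2
a + b = 10.8 + 14.0 = 24.8

3.2 < c < 24.8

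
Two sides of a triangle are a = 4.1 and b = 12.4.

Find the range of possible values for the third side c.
Triangle inequality: |a − b| < c < a + b
|a − b| = |4.1 − 12.4| = 8.3
a + b = 4.1 + 12.4 = 16.5

8.3 < c < 16.5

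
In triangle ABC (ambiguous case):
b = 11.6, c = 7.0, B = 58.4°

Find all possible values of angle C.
b/sin(B) = c/sin(C)  ⇒  sin(C) = c·sin(B)/b = 7.0·sin(58.4°)/11.6
sin(58.4°) ≈ 0.851727
sin(C) ≈ 7.0·0.851727/11.6 ≈ 5.96209/11.6 ≈ 0.513973
Candidate 1: C₁ = arcsin(0.513973) ≈ 30.9288°  →  A = 180° − 58.4° − 30.9288° ≈ 90.6712° > 0, valid
Candidate 2: C₂ = 180° − C₁ ≈ 149.071°  →  A = 180° − 58.4° − 149.071° ≈ -27.4712° ≤ 0, not a valid triangle

C = 30.93° (one solution)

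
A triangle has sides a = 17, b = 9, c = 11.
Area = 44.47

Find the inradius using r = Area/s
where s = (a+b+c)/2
s = (17 + 9 + 11)/2 = 37/2 = 18.5
r = Area/s = 44.47/18.5 ≈ 2.40378

r = 2.404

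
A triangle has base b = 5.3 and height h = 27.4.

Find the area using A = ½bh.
A = ½·b·h = ½·5.3·27.4 = ½·145.22 = 72.61

Area = 72.61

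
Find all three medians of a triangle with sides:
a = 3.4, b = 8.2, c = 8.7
Median formula: m_a = ½√(2b² + 2c² − a²) (and cyclically). a² = 11.56, b² = 67.24, c² = 75.69.
m_a = ½√(2·67.24 + 2·75.69 − 11.56) = ½√274.3 ≈ ½·16.562 ≈ 8.281
m_b = ½√(2·11.56 + 2·75.69 − 67.24) = ½√107.26 ≈ ½·10.3566 ≈ 5.17832
m_c = ½√(2·11.56 + 2·67.24 − 75.69) = ½√81.91 ≈ ½·9.05041 ≈ 4.52521

m_a = 8.281, m_b = 5.178, m_c = 4.525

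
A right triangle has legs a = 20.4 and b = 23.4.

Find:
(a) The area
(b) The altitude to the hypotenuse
(a) The legs are perpendicular, so Area = ½·a·b = ½·20.4·23.4 = ½·477.36 = 238.68
(b) Hypotenuse c = √(a² + b²) = √(416.16 + 547.56) = √963.72 ≈ 31.0438
    Area = ½·c·h_c  ⇒  h_c = 2·Area/c = 477.36/31.0438 ≈ 15.377

Area = 238.68, h_c = 15.38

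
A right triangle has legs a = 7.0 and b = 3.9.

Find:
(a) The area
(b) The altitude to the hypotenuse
(a) The legs are perpendicular, so Area = ½·a·b = ½·7.0·3.9 = ½·27.3 = 13.65
(b) Hypotenuse c = √(a² + b²) = √(49 + 15.21) = √64.21 ≈ 8.01311
    Area = ½·c·h_c  ⇒  h_c = 2·Area/c = 27.3/8.01311 ≈ 3.40692

Area = 13.65, h_c = 3.407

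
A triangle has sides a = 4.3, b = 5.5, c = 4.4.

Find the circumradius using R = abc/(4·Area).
First find the area with Heron's formula.
s = (4.3 + 5.5 + 4.4)/2 = 7.1
Area = √(s(s−a)(s−b)(s−c)) = √(7.1·2.8·1.6·2.7) ≈ √85.8816 ≈ 9.26723
abc = 4.3·5.5·4.4 = 104.06
R = abc/(4·Area) ≈ 104.06/(4·9.26723) = 104.06/37.0689 ≈ 2.8072

R = 2.807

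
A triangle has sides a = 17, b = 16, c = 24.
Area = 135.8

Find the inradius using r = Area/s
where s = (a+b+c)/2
s = (17 + 16 + 24)/2 = 57/2 = 28.5
r = Area/s = 135.8/28.5 ≈ 4.76491

r = 4.765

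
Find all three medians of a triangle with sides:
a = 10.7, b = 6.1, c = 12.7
Median formula: m_a = ½√(2b² + 2c² − a²) (and cyclically). a² = 114.49, b² = 37.21, c² = 161.29.
m_a = ½√(2·37.21 + 2·161.29 − 114.49) = ½√282.51 ≈ ½·16.808 ≈ 8.40402
m_b = ½√(2·114.49 + 2·161.29 − 37.21) = ½√514.35 ≈ ½·22.6793 ≈ 11.3396
m_c = ½√(2·114.49 + 2·37.21 − 161.29) = ½√142.11 ≈ ½·11.921 ≈ 5.96049

m_a = 8.404, m_b = 11.34, m_c = 5.96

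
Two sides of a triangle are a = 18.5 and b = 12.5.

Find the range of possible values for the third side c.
Triangle inequality: |a − b| < c < a + b
|a − b| = |18.5 − 12.5| = 6
a + b = 18.5 + 12.5 = 31

6 < c < 31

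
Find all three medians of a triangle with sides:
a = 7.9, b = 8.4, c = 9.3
Median formula: m_a = ½√(2b² + 2c² − a²) (and cyclically). a² = 62.41, b² = 70.56, c² = 86.49.
m_a = ½√(2·70.56 + 2·86.49 − 62.41) = ½√251.69 ≈ ½·15.8647 ≈ 7.93237
m_b = ½√(2·62.41 + 2·86.49 − 70.56) = ½√227.24 ≈ ½·15.0745 ≈ 7.53724
m_c = ½√(2·62.41 + 2·70.56 − 86.49) = ½√179.45 ≈ ½·13.3959 ≈ 6.69795

m_a = 7.932, m_b = 7.537, m_c = 6.698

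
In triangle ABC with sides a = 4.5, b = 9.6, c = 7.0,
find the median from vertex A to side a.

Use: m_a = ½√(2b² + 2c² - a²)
m_a = ½√(2·9.6² + 2·7.0² − 4.5²) = ½√(2·92.16 + 2·49 − 20.25) = ½√(184.32 + 98 − 20.25) = ½√262.07
√262.07 ≈ 16.1886, so m_a ≈ 8.09429

m_a = 8.094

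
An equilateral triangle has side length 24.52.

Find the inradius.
r = Area/s with s the semi-perimeter.
Area = (√3/4)·24.52² = (√3/4)·601.2304 ≈ 0.433013·601.2304 ≈ 260.34
s = 3·24.52/2 = 36.78
r ≈ 260.34/36.78 ≈ 7.07831
(Equivalently r = side/(2√3) = 24.52/3.4641 ≈ 7.07831.)

r = 7.078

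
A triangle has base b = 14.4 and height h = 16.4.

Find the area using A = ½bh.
A = ½·b·h = ½·14.4·16.4 = ½·236.16 = 118.08

Area = 118.08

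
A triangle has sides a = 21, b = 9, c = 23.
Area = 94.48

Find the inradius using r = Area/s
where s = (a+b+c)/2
s = (21 + 9 + 23)/2 = 53/2 = 26.5
r = Area/s = 94.48/26.5 ≈ 3.56528

r = 3.565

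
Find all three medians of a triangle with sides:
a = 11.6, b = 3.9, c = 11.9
Median formula: m_a = ½√(2b² + 2c² − a²) (and cyclically). a² = 134.56, b² = 15.21, c² = 141.61.
m_a = ½√(2·15.21 + 2·141.61 − 134.56) = ½√179.08 ≈ ½·13.3821 ≈ 6.69104
m_b = ½√(2·134.56 + 2·141.61 − 15.21) = ½√537.13 ≈ ½·23.1761 ≈ 11.588
m_c = ½√(2·134.56 + 2·15.21 − 141.61) = ½√157.93 ≈ ½·12.567 ≈ 6.28351

m_a = 6.691, m_b = 11.59, m_c = 6.284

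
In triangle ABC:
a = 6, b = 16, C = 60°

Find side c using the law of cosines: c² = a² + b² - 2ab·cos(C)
c² = 6² + 16² − 2·6·16·cos(60°)
cos(60°) ≈ 0.5
c² ≈ 36 + 256 − 192·(0.5) ≈ 292 − 96 ≈ 196
c ≈ √196 ≈ 14

c = 14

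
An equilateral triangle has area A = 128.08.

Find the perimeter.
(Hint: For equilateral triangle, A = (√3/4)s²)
A = (√3/4)s²  ⇒  s² = 4A/√3 = 4·128.08/√3 = 512.32/1.73205 ≈ 295.788
s ≈ √295.788 ≈ 17.1985
Perimeter = 3s ≈ 3·17.1985 ≈ 51.5955

Perimeter = 51.6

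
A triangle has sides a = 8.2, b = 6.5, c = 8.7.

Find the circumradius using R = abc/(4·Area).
First find the area with Heron's formula.
s = (8.2 + 6.5 + 8.7)/2 = 11.7
Area = √(s(s−a)(s−b)(s−c)) = √(11.7·3.5·5.2·3) ≈ √638.82 ≈ 25.2749
abc = 8.2·6.5·8.7 = 463.71
R = abc/(4·Area) ≈ 463.71/(4·25.2749) = 463.71/101.1 ≈ 4.58667

R = 4.587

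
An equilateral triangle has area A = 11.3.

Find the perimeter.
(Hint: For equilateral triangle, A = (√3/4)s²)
A = (√3/4)s²  ⇒  s² = 4A/√3 = 4·11.3/√3 = 45.2/1.73205 ≈ 26.0962
s ≈ √26.0962 ≈ 5.10845
Perimeter = 3s ≈ 3·5.10845 ≈ 15.3253

Perimeter = 15.33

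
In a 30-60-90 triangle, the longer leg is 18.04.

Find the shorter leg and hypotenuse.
In a 30-60-90 triangle the sides are in ratio 1 : √3 : 2, so short leg = long leg/√3 and hypotenuse = 2·(short leg).
Short leg = 18.04/√3 ≈ 18.04/1.73205 ≈ 10.4154
Hypotenuse = 2·10.4154 ≈ 20.8308

Short leg = 10.42, Hypotenuse = 20.83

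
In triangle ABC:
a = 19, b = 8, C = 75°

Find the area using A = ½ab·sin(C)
A = ½·a·b·sin(C) = ½·19·8·sin(75°)
sin(75°) ≈ 0.965926
A ≈ ½·152·0.965926 = 76·0.965926 ≈ 73.4104

Area = 73.41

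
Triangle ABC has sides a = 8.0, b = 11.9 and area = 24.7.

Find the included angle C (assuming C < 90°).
Area = ½·a·b·sin(C)  ⇒  sin(C) = 2·Area/(a·b) = 2·24.7/(8.0·11.9) = 49.4/95.2 ≈ 0.518908
C = arcsin(0.518908) ≈ 31.259° (taking the acute solution since C < 90°)

C = 31.26°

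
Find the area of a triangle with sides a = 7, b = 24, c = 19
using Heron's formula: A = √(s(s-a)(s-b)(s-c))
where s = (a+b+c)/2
s = (7 + 24 + 19)/2 = 50/2 = 25
s − a = 18, s − b = 1, s − c = 6
s(s−a)(s−b)(s−c) = 25·18·1·6 = 2700
Area = √2700 ≈ 51.9615

s = 25.0, Area = 51.96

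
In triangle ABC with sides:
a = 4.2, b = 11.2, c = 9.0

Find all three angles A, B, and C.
Law of cosines for each angle (a² = 17.64, b² = 125.44, c² = 81):
cos(A) = (b² + c² − a²)/(2bc) = (125.44 + 81 − 17.64)/(2·11.2·9.0) = 188.8/201.6 ≈ 0.936508  ⇒  A ≈ 20.5269°
cos(B) = (a² + c² − b²)/(2ac) = (17.64 + 81 − 125.44)/(2·4.2·9.0) = -26.8/75.6 ≈ -0.354497  ⇒  B ≈ 110.763°
cos(C) = (a² + b² − c²)/(2ab) = (17.64 + 125.44 − 81)/(2·4.2·11.2) = 62.08/94.08 ≈ 0.659864  ⇒  C ≈ 48.7105°
Check: A + B + C ≈ 180°

A = 20.53°, B = 110.8°, C = 48.71°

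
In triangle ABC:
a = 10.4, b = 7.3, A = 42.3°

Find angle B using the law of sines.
a/sin(A) = b/sin(B)  ⇒  sin(B) = b·sin(A)/a = 7.3·sin(42.3°)/10.4
sin(42.3°) ≈ 0.673013
sin(B) ≈ 7.3·0.673013/10.4 ≈ 4.91299/10.4 ≈ 0.472403
B = arcsin(0.472403) ≈ 28.1904°
(Since b ≤ a we need B ≤ A, so the obtuse alternative 180° − 28.1904° ≈ 151.81° is rejected.)

B = 28.19°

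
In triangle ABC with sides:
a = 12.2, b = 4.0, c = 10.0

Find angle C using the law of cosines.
c² = a² + b² − 2ab·cos(C)  ⇒  cos(C) = (a² + b² − c²)/(2ab)
cos(C) = (12.2² + 4.0² − 10.0²)/(2·12.2·4.0) = (148.84 + 16 − 100)/97.6 = 64.84/97.6 ≈ 0.664344
C = arccos(0.664344) ≈ 48.368°

C = 48.37°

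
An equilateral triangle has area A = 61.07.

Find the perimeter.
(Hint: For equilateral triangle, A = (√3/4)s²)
A = (√3/4)s²  ⇒  s² = 4A/√3 = 4·61.07/√3 = 244.28/1.73205 ≈ 141.035
s ≈ √141.035 ≈ 11.8758
Perimeter = 3s ≈ 3·11.8758 ≈ 35.6275

Perimeter = 35.63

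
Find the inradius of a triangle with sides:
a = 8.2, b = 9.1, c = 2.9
r = Area/s where s is the semi-perimeter.
s = (8.2 + 9.1 + 2.9)/2 = 20.2/2 = 10.1
Area = √(s(s−a)(s−b)(s−c)) = √(10.1·1.9·1·7.2) ≈ √138.168 ≈ 11.7545
r ≈ 11.7545/10.1 ≈ 1.16381

r = 1.164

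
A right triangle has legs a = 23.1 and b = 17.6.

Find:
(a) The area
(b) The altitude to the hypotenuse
(a) The legs are perpendicular, so Area = ½·a·b = ½·23.1·17.6 = ½·406.56 = 203.28
(b) Hypotenuse c = √(a² + b²) = √(533.61 + 309.76) = √843.37 ≈ 29.0408
    Area = ½·c·h_c  ⇒  h_c = 2·Area/c = 406.56/29.0408 ≈ 13.9996

Area = 203.28, h_c = 14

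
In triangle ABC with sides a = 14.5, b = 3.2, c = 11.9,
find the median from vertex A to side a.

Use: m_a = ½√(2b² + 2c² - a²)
m_a = ½√(2·3.2² + 2·11.9² − 14.5²) = ½√(2·10.24 + 2·141.61 − 210.25) = ½√(20.48 + 283.22 − 210.25) = ½√93.45
√93.45 ≈ 9.66695, so m_a ≈ 4.83348

m_a = 4.833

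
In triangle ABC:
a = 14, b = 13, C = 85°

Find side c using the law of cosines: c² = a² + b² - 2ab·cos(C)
c² = 14² + 13² − 2·14·13·cos(85°)
cos(85°) ≈ 0.0871557
c² ≈ 196 + 169 − 364·(0.0871557) ≈ 365 − 31.7247 ≈ 333.275
c ≈ √333.275 ≈ 18.2558

c = 18.26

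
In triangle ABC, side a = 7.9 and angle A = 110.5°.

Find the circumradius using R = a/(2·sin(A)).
R = a/(2·sin(A)) = 7.9/(2·sin(110.5°))
sin(110.5°) ≈ 0.936672
R ≈ 7.9/(2·0.936672) = 7.9/1.87334 ≈ 4.21706

R = 4.217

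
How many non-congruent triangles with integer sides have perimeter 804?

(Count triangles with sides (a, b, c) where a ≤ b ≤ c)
Let a ≤ b ≤ c with a + b + c = 804. The only binding inequality is a + b > c, i.e. 804 − c > c, so c < 804/2; and c ≥ 804/3 since c is the largest side.
So 268 ≤ c ≤ 401. For each c, b runs from ⌈(804 − c)/2⌉ up to c (then a = 804 − b − c satisfies 1 ≤ a ≤ b automatically), giving c − ⌈(804 − c)/2⌉ + 1 choices.
Summing over c: 1 + 2 + 4 + 5 + … + 199 + 200  (134 terms, c = 268, …, 401) = 13467
Check (closed form: nearest integer to p²/48 for even p, (p+3)²/48 for odd p): 804²/48 = 646416/48 ≈ 13467.00 → 13467

13467 triangles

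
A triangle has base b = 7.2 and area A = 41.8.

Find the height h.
A = ½·b·h  ⇒  h = 2A/b = 2·41.8/7.2 = 83.6/7.2 ≈ 11.6111

h = 11.61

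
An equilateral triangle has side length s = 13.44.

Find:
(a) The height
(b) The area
(a) The height splits the triangle into two 30-60-90 halves: h = s·√3/2 = 13.44·1.73205/2 ≈ 23.2788/2 ≈ 11.6394
(b) Area = (√3/4)·s² = (√3/4)·13.44² = (√3/4)·180.6336 ≈ 0.433013·180.6336 ≈ 78.2166

Height = 11.64, Area = 78.22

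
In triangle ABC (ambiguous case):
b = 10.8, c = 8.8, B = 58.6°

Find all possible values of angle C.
b/sin(B) = c/sin(C)  ⇒  sin(C) = c·sin(B)/b = 8.8·sin(58.6°)/10.8
sin(58.6°) ≈ 0.853551
sin(C) ≈ 8.8·0.853551/10.8 ≈ 7.51125/10.8 ≈ 0.695486
Candidate 1: C₁ = arcsin(0.695486) ≈ 44.0659°  →  A = 180° − 58.6° − 44.0659° ≈ 77.3341° > 0, valid
Candidate 2: C₂ = 180° − C₁ ≈ 135.934°  →  A = 180° − 58.6° − 135.934° ≈ -14.5341° ≤ 0, not a valid triangle

C = 44.07° (one solution)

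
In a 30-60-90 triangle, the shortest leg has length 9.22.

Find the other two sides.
In a 30-60-90 triangle the sides are in ratio 1 : √3 : 2 (short leg : long leg : hypotenuse).
Long leg = 9.22·√3 ≈ 9.22·1.73205 ≈ 15.9695
Hypotenuse = 2·9.22 = 18.44

Long leg = 9.22√3 = 15.97, Hypotenuse = 18.44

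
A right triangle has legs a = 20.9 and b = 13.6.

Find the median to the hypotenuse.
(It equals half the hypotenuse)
Hypotenuse c = √(a² + b²) = √(436.81 + 184.96) = √621.77 ≈ 24.9353
Median to hypotenuse = c/2 ≈ 24.9353/2 ≈ 12.4677

Median = 12.47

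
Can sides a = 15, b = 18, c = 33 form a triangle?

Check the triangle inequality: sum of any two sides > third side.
a + b vs c: 15 + 18 = 33 ≤ 33  ✗
a + c vs b: 15 + 33 = 48 > 18  ✓
b + c vs a: 18 + 33 = 51 > 15  ✓

No: 15 + 18 = 33 is not > 33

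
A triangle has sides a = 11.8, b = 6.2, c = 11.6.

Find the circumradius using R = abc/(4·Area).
First find the area with Heron's formula.
s = (11.8 + 6.2 + 11.6)/2 = 14.8
Area = √(s(s−a)(s−b)(s−c)) = √(14.8·3·8.6·3.2) ≈ √1221.89 ≈ 34.9555
abc = 11.8·6.2·11.6 = 848.656
R = abc/(4·Area) ≈ 848.656/(4·34.9555) = 848.656/139.822 ≈ 6.06954

R = 6.07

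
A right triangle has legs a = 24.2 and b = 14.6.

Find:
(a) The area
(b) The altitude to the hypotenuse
(a) The legs are perpendicular, so Area = ½·a·b = ½·24.2·14.6 = ½·353.32 = 176.66
(b) Hypotenuse c = √(a² + b²) = √(585.64 + 213.16) = √798.8 ≈ 28.2631
    Area = ½·c·h_c  ⇒  h_c = 2·Area/c = 353.32/28.2631 ≈ 12.5011

Area = 176.66, h_c = 12.5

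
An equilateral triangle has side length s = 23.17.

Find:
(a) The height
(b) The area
(a) The height splits the triangle into two 30-60-90 halves: h = s·√3/2 = 23.17·1.73205/2 ≈ 40.1316/2 ≈ 20.0658
(b) Area = (√3/4)·s² = (√3/4)·23.17² = (√3/4)·536.8489 ≈ 0.433013·536.8489 ≈ 232.462

Height = 20.07, Area = 232.5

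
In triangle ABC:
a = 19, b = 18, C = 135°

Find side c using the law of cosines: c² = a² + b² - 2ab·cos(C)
c² = 19² + 18² − 2·19·18·cos(135°)
cos(135°) ≈ -0.707107
c² ≈ 361 + 324 − 684·(-0.707107) ≈ 685 + 483.661 ≈ 1168.66
c ≈ √1168.66 ≈ 34.1857

c = 34.19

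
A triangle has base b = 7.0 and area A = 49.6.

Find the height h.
A = ½·b·h  ⇒  h = 2A/b = 2·49.6/7.0 = 99.2/7.0 ≈ 14.1714

h = 14.17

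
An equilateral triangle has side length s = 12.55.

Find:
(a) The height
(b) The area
(a) The height splits the triangle into two 30-60-90 halves: h = s·√3/2 = 12.55·1.73205/2 ≈ 21.7372/2 ≈ 10.8686
(b) Area = (√3/4)·s² = (√3/4)·12.55² = (√3/4)·157.5025 ≈ 0.433013·157.5025 ≈ 68.2006

Height = 10.87, Area = 68.2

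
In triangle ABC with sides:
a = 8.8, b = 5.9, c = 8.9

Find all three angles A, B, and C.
Law of cosines for each angle (a² = 77.44, b² = 34.81, c² = 79.21):
cos(A) = (b² + c² − a²)/(2bc) = (34.81 + 79.21 − 77.44)/(2·5.9·8.9) = 36.58/105.02 ≈ 0.348315  ⇒  A ≈ 69.6157°
cos(B) = (a² + c² − b²)/(2ac) = (77.44 + 79.21 − 34.81)/(2·8.8·8.9) = 121.84/156.64 ≈ 0.777835  ⇒  B ≈ 38.9373°
cos(C) = (a² + b² − c²)/(2ab) = (77.44 + 34.81 − 79.21)/(2·8.8·5.9) = 33.04/103.84 ≈ 0.318182  ⇒  C ≈ 71.447°
Check: A + B + C ≈ 180°

A = 69.62°, B = 38.94°, C = 71.45°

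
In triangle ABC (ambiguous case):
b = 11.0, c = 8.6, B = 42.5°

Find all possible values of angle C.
b/sin(B) = c/sin(C)  ⇒  sin(C) = c·sin(B)/b = 8.6·sin(42.5°)/11.0
sin(42.5°) ≈ 0.67559
sin(C) ≈ 8.6·0.67559/11.0 ≈ 5.81008/11.0 ≈ 0.528189
Candidate 1: C₁ = arcsin(0.528189) ≈ 31.8832°  →  A = 180° − 42.5° − 31.8832° ≈ 105.617° > 0, valid
Candidate 2: C₂ = 180° − C₁ ≈ 148.117°  →  A = 180° − 42.5° − 148.117° ≈ -10.6168° ≤ 0, not a valid triangle

C = 31.88° (one solution)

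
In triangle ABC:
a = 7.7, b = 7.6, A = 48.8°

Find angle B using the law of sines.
a/sin(A) = b/sin(B)  ⇒  sin(B) = b·sin(A)/a = 7.6·sin(48.8°)/7.7
sin(48.8°) ≈ 0.752415
sin(B) ≈ 7.6·0.752415/7.7 ≈ 5.71835/7.7 ≈ 0.742643
B = arcsin(0.742643) ≈ 47.9571°
(Since b ≤ a we need B ≤ A, so the obtuse alternative 180° − 47.9571° ≈ 132.043° is rejected.)

B = 47.96°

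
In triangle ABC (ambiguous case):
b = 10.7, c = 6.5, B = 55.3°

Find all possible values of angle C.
b/sin(B) = c/sin(C)  ⇒  sin(C) = c·sin(B)/b = 6.5·sin(55.3°)/10.7
sin(55.3°) ≈ 0.822144
sin(C) ≈ 6.5·0.822144/10.7 ≈ 5.34394/10.7 ≈ 0.499433
Candidate 1: C₁ = arcsin(0.499433) ≈ 29.9625°  →  A = 180° − 55.3° − 29.9625° ≈ 94.7375° > 0, valid
Candidate 2: C₂ = 180° − C₁ ≈ 150.037°  →  A = 180° − 55.3° − 150.037° ≈ -25.3375° ≤ 0, not a valid triangle

C = 29.96° (one solution)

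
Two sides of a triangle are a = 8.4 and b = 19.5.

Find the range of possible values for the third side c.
Triangle inequality: |a − b| < c < a + b
|a − b| = |8.4 − 19.5| = 11.1
a + b = 8.4 + 19.5 = 27.9

11.1 < c < 27.9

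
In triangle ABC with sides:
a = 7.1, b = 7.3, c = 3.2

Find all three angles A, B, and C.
Law of cosines for each angle (a² = 50.41, b² = 53.29, c² = 10.24):
cos(A) = (b² + c² − a²)/(2bc) = (53.29 + 10.24 − 50.41)/(2·7.3·3.2) = 13.12/46.72 ≈ 0.280822  ⇒  A ≈ 73.6907°
cos(B) = (a² + c² − b²)/(2ac) = (50.41 + 10.24 − 53.29)/(2·7.1·3.2) = 7.36/45.44 ≈ 0.161972  ⇒  B ≈ 80.6786°
cos(C) = (a² + b² − c²)/(2ab) = (50.41 + 53.29 − 10.24)/(2·7.1·7.3) = 93.46/103.66 ≈ 0.901601  ⇒  C ≈ 25.6306°
Check: A + B + C ≈ 180°

A = 73.69°, B = 80.68°, C = 25.63°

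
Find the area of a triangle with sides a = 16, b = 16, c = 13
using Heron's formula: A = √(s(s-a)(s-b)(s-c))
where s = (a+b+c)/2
s = (16 + 16 + 13)/2 = 45/2 = 22.5
s − a = 6.5, s − b = 6.5, s − c = 9.5
s(s−a)(s−b)(s−c) = 22.5·6.5·6.5·9.5 = 9030.9375
Area = √9030.9375 ≈ 95.0312

s = 22.5, Area = 95.03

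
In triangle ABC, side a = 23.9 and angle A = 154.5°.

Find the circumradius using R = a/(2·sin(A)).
R = a/(2·sin(A)) = 23.9/(2·sin(154.5°))
sin(154.5°) ≈ 0.430511
R ≈ 23.9/(2·0.430511) = 23.9/0.861022 ≈ 27.7577

R = 27.76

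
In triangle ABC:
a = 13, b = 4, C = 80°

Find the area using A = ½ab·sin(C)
A = ½·a·b·sin(C) = ½·13·4·sin(80°)
sin(80°) ≈ 0.984808
A ≈ ½·52·0.984808 = 26·0.984808 ≈ 25.605

Area = 25.61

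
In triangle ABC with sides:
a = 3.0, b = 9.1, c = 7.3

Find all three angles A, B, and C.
Law of cosines for each angle (a² = 9, b² = 82.81, c² = 53.29):
cos(A) = (b² + c² − a²)/(2bc) = (82.81 + 53.29 − 9)/(2·9.1·7.3) = 127.1/132.86 ≈ 0.956646  ⇒  A ≈ 16.933°
cos(B) = (a² + c² − b²)/(2ac) = (9 + 53.29 − 82.81)/(2·3.0·7.3) = -20.52/43.8 ≈ -0.468493  ⇒  B ≈ 117.937°
cos(C) = (a² + b² − c²)/(2ab) = (9 + 82.81 − 53.29)/(2·3.0·9.1) = 38.52/54.6 ≈ 0.705495  ⇒  C ≈ 45.1305°
Check: A + B + C ≈ 180°

A = 16.93°, B = 117.9°, C = 45.13°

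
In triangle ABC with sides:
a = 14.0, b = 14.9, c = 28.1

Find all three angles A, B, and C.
Law of cosines for each angle (a² = 196, b² = 222.01, c² = 789.61):
cos(A) = (b² + c² − a²)/(2bc) = (222.01 + 789.61 − 196)/(2·14.9·28.1) = 815.62/837.38 ≈ 0.974014  ⇒  A ≈ 13.0903°
cos(B) = (a² + c² − b²)/(2ac) = (196 + 789.61 − 222.01)/(2·14.0·28.1) = 763.6/786.8 ≈ 0.970513  ⇒  B ≈ 13.9483°
cos(C) = (a² + b² − c²)/(2ab) = (196 + 222.01 − 789.61)/(2·14.0·14.9) = -371.6/417.2 ≈ -0.8907  ⇒  C ≈ 152.961°
Check: A + B + C ≈ 180°

A = 13.09°, B = 13.95°, C = 153°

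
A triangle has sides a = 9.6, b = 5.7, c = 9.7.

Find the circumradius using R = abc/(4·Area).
First find the area with Heron's formula.
s = (9.6 + 5.7 + 9.7)/2 = 12.5
Area = √(s(s−a)(s−b)(s−c)) = √(12.5·2.9·6.8·2.8) ≈ √690.2 ≈ 26.2717
abc = 9.6·5.7·9.7 = 530.784
R = abc/(4·Area) ≈ 530.784/(4·26.2717) = 530.784/105.087 ≈ 5.05092

R = 5.051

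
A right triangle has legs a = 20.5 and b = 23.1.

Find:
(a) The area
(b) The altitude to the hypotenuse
(a) The legs are perpendicular, so Area = ½·a·b = ½·20.5·23.1 = ½·473.55 = 236.775
(b) Hypotenuse c = √(a² + b²) = √(420.25 + 533.61) = √953.86 ≈ 30.8846
    Area = ½·c·h_c  ⇒  h_c = 2·Area/c = 473.55/30.8846 ≈ 15.3329

Area = 236.775, h_c = 15.33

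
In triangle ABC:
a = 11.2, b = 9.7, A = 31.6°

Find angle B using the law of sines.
a/sin(A) = b/sin(B)  ⇒  sin(B) = b·sin(A)/a = 9.7·sin(31.6°)/11.2
sin(31.6°) ≈ 0.523986
sin(B) ≈ 9.7·0.523986/11.2 ≈ 5.08266/11.2 ≈ 0.453809
B = arcsin(0.453809) ≈ 26.9883°
(Since b ≤ a we need B ≤ A, so the obtuse alternative 180° − 26.9883° ≈ 153.012° is rejected.)

B = 26.99°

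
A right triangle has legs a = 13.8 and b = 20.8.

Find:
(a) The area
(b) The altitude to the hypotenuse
(a) The legs are perpendicular, so Area = ½·a·b = ½·13.8·20.8 = ½·287.04 = 143.52
(b) Hypotenuse c = √(a² + b²) = √(190.44 + 432.64) = √623.08 ≈ 24.9616
    Area = ½·c·h_c  ⇒  h_c = 2·Area/c = 287.04/24.9616 ≈ 11.4993

Area = 143.52, h_c = 11.5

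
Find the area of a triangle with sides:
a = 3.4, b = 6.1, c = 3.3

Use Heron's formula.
s = (3.4 + 6.1 + 3.3)/2 = 12.8/2 = 6.4
s − a = 3, s − b = 0.3, s − c = 3.1
s(s−a)(s−b)(s−c) = 6.4·3·0.3·3.1 ≈ 17.856
Area = √17.856 ≈ 4.22564

Area = 4.226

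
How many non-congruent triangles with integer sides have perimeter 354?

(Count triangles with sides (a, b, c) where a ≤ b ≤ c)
Let a ≤ b ≤ c with a + b + c = 354. The only binding inequality is a + b > c, i.e. 354 − c > c, so c < 354/2; and c ≥ 354/3 since c is the largest side.
So 118 ≤ c ≤ 176. For each c, b runs from ⌈(354 − c)/2⌉ up to c (then a = 354 − b − c satisfies 1 ≤ a ≤ b automatically), giving c − ⌈(354 − c)/2⌉ + 1 choices.
Summing over c: 1 + 2 + 4 + 5 + … + 86 + 88  (59 terms, c = 118, …, 176) = 2611
Check (closed form: nearest integer to p²/48 for even p, (p+3)²/48 for odd p): 354²/48 = 125316/48 ≈ 2610.75 → 2611

2611 triangles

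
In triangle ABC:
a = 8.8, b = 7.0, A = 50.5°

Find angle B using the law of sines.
a/sin(A) = b/sin(B)  ⇒  sin(B) = b·sin(A)/a = 7.0·sin(50.5°)/8.8
sin(50.5°) ≈ 0.771625
sin(B) ≈ 7.0·0.771625/8.8 ≈ 5.40137/8.8 ≈ 0.613792
B = arcsin(0.613792) ≈ 37.8642°
(Since b ≤ a we need B ≤ A, so the obtuse alternative 180° − 37.8642° ≈ 142.136° is rejected.)

B = 37.86°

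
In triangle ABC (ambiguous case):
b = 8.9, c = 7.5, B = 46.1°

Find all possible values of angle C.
b/sin(B) = c/sin(C)  ⇒  sin(C) = c·sin(B)/b = 7.5·sin(46.1°)/8.9
sin(46.1°) ≈ 0.720551
sin(C) ≈ 7.5·0.720551/8.9 ≈ 5.40413/8.9 ≈ 0.607206
Candidate 1: C₁ = arcsin(0.607206) ≈ 37.3878°  →  A = 180° − 46.1° − 37.3878° ≈ 96.5122° > 0, valid
Candidate 2: C₂ = 180° − C₁ ≈ 142.612°  →  A = 180° − 46.1° − 142.612° ≈ -8.7122° ≤ 0, not a valid triangle

C = 37.39° (one solution)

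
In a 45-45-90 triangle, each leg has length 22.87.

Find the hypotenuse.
In a 45-45-90 triangle the sides are in ratio 1 : 1 : √2, so hypotenuse = leg·√2.
Hypotenuse = 22.87·√2 ≈ 22.87·1.41421 ≈ 32.3431

Hypotenuse = 22.87√2 = 32.34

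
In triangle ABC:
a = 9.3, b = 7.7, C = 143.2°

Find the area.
Two sides and the included angle (SAS): A = ½·a·b·sin(C) = ½·9.3·7.7·sin(143.2°)
sin(143.2°) ≈ 0.599024
A ≈ ½·71.61·0.599024 = 35.805·0.599024 ≈ 21.448

Area = 21.45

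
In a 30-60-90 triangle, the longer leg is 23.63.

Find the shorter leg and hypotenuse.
In a 30-60-90 triangle the sides are in ratio 1 : √3 : 2, so short leg = long leg/√3 and hypotenuse = 2·(short leg).
Short leg = 23.63/√3 ≈ 23.63/1.73205 ≈ 13.6428
Hypotenuse = 2·13.6428 ≈ 27.2856

Short leg = 13.64, Hypotenuse = 27.29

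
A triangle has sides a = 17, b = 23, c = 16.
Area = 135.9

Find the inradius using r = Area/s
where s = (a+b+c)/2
s = (17 + 23 + 16)/2 = 56/2 = 28
r = Area/s = 135.9/28 ≈ 4.85357

r = 4.854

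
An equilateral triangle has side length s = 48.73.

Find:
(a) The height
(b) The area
(a) The height splits the triangle into two 30-60-90 halves: h = s·√3/2 = 48.73·1.73205/2 ≈ 84.4028/2 ≈ 42.2014
(b) Area = (√3/4)·s² = (√3/4)·48.73² = (√3/4)·2374.6129 ≈ 0.433013·2374.6129 ≈ 1028.24

Height = 42.2, Area = 1028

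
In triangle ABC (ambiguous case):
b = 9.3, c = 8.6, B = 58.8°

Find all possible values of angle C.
b/sin(B) = c/sin(C)  ⇒  sin(C) = c·sin(B)/b = 8.6·sin(58.8°)/9.3
sin(58.8°) ≈ 0.855364
sin(C) ≈ 8.6·0.855364/9.3 ≈ 7.35613/9.3 ≈ 0.790982
Candidate 1: C₁ = arcsin(0.790982) ≈ 52.2774°  →  A = 180° − 58.8° − 52.2774° ≈ 68.9226° > 0, valid
Candidate 2: C₂ = 180° − C₁ ≈ 127.723°  →  A = 180° − 58.8° − 127.723° ≈ -6.5226° ≤ 0, not a valid triangle

C = 52.28° (one solution)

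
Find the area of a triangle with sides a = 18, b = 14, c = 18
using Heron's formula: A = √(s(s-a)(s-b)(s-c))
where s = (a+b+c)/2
s = (18 + 14 + 18)/2 = 50/2 = 25
s − a = 7, s − b = 11, s − c = 7
s(s−a)(s−b)(s−c) = 25·7·11·7 = 13475
Area = √13475 ≈ 116.082

s = 25.0, Area = 116.1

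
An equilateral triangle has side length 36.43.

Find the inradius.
r = Area/s with s the semi-perimeter.
Area = (√3/4)·36.43² = (√3/4)·1327.1449 ≈ 0.433013·1327.1449 ≈ 574.671
s = 3·36.43/2 = 54.645
r ≈ 574.671/54.645 ≈ 10.5164
(Equivalently r = side/(2√3) = 36.43/3.4641 ≈ 10.5164.)

r = 10.52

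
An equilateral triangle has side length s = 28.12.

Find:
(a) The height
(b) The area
(a) The height splits the triangle into two 30-60-90 halves: h = s·√3/2 = 28.12·1.73205/2 ≈ 48.7053/2 ≈ 24.3526
(b) Area = (√3/4)·s² = (√3/4)·28.12² = (√3/4)·790.7344 ≈ 0.433013·790.7344 ≈ 342.398

Height = 24.35, Area = 342.4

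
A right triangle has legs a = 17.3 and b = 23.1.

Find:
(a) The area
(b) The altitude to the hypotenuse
(a) The legs are perpendicular, so Area = ½·a·b = ½·17.3·23.1 = ½·399.63 = 199.815
(b) Hypotenuse c = √(a² + b²) = √(299.29 + 533.61) = √832.9 ≈ 28.86
    Area = ½·c·h_c  ⇒  h_c = 2·Area/c = 399.63/28.86 ≈ 13.8472

Area = 199.815, h_c = 13.85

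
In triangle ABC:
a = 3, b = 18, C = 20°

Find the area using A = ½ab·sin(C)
A = ½·a·b·sin(C) = ½·3·18·sin(20°)
sin(20°) ≈ 0.34202
A ≈ ½·54·0.34202 = 27·0.34202 ≈ 9.23454

Area = 9.235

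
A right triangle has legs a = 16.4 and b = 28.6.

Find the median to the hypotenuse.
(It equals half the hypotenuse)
Hypotenuse c = √(a² + b²) = √(268.96 + 817.96) = √1086.92 ≈ 32.9685
Median to hypotenuse = c/2 ≈ 32.9685/2 ≈ 16.4842

Median = 16.48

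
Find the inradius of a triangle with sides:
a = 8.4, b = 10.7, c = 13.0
r = Area/s where s is the semi-perimeter.
s = (8.4 + 10.7 + 13.0)/2 = 32.1/2 = 16.05
Area = √(s(s−a)(s−b)(s−c)) = √(16.05·7.65·5.35·3.05) ≈ √2003.5 ≈ 44.7605
r ≈ 44.7605/16.05 ≈ 2.78882

r = 2.789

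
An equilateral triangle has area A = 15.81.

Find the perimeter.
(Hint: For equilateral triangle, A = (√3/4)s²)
A = (√3/4)s²  ⇒  s² = 4A/√3 = 4·15.81/√3 = 63.24/1.73205 ≈ 36.5116
s ≈ √36.5116 ≈ 6.04249
Perimeter = 3s ≈ 3·6.04249 ≈ 18.1275

Perimeter = 18.13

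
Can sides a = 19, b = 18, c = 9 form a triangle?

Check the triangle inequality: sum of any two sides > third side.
a + b vs c: 19 + 18 = 37 > 9  ✓
a + c vs b: 19 + 9 = 28 > 18  ✓
b + c vs a: 18 + 9 = 27 > 19  ✓

Yes, triangle inequality satisfied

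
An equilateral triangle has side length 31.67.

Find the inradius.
r = Area/s with s the semi-perimeter.
Area = (√3/4)·31.67² = (√3/4)·1002.9889 ≈ 0.433013·1002.9889 ≈ 434.307
s = 3·31.67/2 = 47.505
r ≈ 434.307/47.505 ≈ 9.14234
(Equivalently r = side/(2√3) = 31.67/3.4641 ≈ 9.14234.)

r = 9.142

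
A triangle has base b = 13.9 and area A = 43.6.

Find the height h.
A = ½·b·h  ⇒  h = 2A/b = 2·43.6/13.9 = 87.2/13.9 ≈ 6.27338

h = 6.273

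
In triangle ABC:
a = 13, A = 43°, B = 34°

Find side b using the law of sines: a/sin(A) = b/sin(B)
a/sin(A) = b/sin(B)  ⇒  b = a·sin(B)/sin(A) = 13·sin(34°)/sin(43°)
sin(34°) ≈ 0.559193, sin(43°) ≈ 0.681998
b ≈ 13·0.559193/0.681998 ≈ 7.26951/0.681998 ≈ 10.6591

b = 10.66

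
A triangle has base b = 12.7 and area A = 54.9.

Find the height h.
A = ½·b·h  ⇒  h = 2A/b = 2·54.9/12.7 = 109.8/12.7 ≈ 8.64567

h = 8.646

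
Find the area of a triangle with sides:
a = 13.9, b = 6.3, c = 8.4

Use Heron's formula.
s = (13.9 + 6.3 + 8.4)/2 = 28.6/2 = 14.3
s − a = 0.4, s − b = 8, s − c = 5.9
s(s−a)(s−b)(s−c) = 14.3·0.4·8·5.9 ≈ 269.984
Area = √269.984 ≈ 16.4312

Area = 16.43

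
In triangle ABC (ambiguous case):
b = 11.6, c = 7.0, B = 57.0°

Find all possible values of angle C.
b/sin(B) = c/sin(C)  ⇒  sin(C) = c·sin(B)/b = 7.0·sin(57.0°)/11.6
sin(57.0°) ≈ 0.838671
sin(C) ≈ 7.0·0.838671/11.6 ≈ 5.87069/11.6 ≈ 0.506094
Candidate 1: C₁ = arcsin(0.506094) ≈ 30.404°  →  A = 180° − 57.0° − 30.404° ≈ 92.596° > 0, valid
Candidate 2: C₂ = 180° − C₁ ≈ 149.596°  →  A = 180° − 57.0° − 149.596° ≈ -26.596° ≤ 0, not a valid triangle

C = 30.4° (one solution)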